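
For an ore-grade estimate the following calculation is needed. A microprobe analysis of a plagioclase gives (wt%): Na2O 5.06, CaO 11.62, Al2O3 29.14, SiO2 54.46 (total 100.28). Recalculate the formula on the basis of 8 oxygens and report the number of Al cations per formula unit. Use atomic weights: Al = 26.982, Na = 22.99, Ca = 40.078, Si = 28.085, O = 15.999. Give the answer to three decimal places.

1.545 Al apfu

Na2O: 5.06/61.979 = 0.08164 mol → 0.16328 mol Na, 0.08164 mol O.
CaO: 11.62/56.077 = 0.20722 mol → 0.20722 mol Ca, 0.20722 mol O.
Al2O3: 29.14/101.961 = 0.28580 mol → 0.57160 mol Al, 0.85740 mol O.
SiO2: 54.46/60.083 = 0.90641 mol → 0.90641 mol Si, 1.81282 mol O.
Total oxygen = 2.95908 mol. Normalization factor = 8/2.95908 = 2.70354.
Al per 8 O = 0.57160 × 2.70354 = 1.545.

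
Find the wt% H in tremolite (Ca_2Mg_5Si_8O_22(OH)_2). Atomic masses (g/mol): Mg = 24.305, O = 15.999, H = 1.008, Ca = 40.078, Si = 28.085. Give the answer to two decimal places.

0.25 weight percent

Formula mass = 2*40.078 + 5*24.305 + 8*28.085 + 24*15.999 + 2*1.008 = 812.353 g/mol, of which 2.016 g is H.
So H makes up 2.016/812.353 = 0.0025 of the mass, i.e. 0.25%.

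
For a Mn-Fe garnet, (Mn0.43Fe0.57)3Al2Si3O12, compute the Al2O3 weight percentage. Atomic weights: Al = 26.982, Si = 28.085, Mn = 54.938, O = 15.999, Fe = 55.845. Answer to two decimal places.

20.53 wt%

Formula mass = 496.572 g/mol.
2 Al → 1.0000 mol Al2O3 per formula unit; M(Al2O3) = 101.961, so Al2O3 mass = 101.961 g.
101.961/496.572 × 100 = 20.53 wt%.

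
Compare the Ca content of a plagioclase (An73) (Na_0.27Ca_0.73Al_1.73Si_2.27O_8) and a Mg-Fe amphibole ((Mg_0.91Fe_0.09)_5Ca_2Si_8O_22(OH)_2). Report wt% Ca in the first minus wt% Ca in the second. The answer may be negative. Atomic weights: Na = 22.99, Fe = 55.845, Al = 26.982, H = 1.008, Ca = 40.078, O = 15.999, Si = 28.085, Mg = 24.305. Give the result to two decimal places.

0.98 percentage points

First mineral: 29.257 g Ca in 273.888 g formula = 10.68 wt% Ca.
Second mineral: 80.156 g Ca in 826.546 g formula = 9.70 wt% Ca.
10.68% − 9.70% gives a difference of 0.98 percentage points.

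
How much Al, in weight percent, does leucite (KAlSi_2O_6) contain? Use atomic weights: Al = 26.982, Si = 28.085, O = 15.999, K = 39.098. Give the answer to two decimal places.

12.36 weight percent

Formula mass = 1×39.098 + 1×26.982 + 2×28.085 + 6×15.999 = 218.244 g/mol, of which 26.982 g is Al.
So Al makes up 26.982/218.244 = 0.1236 of the mass, i.e. 12.36%.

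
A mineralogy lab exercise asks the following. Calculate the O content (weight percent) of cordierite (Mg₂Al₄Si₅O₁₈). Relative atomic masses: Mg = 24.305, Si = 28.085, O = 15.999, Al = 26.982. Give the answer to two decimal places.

49.23 weight percent

M(Mg₂Al₄Si₅O₁₈) = 584.945 g/mol.
O contributes 18 × 15.999 = 287.982 g per mole.
287.982/584.945 = 0.4923 → 49.23%.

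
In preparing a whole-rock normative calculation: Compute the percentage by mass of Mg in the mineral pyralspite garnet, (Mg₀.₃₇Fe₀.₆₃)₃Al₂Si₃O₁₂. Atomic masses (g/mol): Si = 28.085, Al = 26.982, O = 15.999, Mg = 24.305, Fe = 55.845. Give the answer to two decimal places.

Molar mass of (Mg₀.₃₇Fe₀.₆₃)₃Al₂Si₃O₁₂: 1.11·24.305 + 1.89·55.845 + 2·26.982 + 3·28.085 + 12·15.999 = 462.733 g/mol.
Mass of Mg per formula unit: 1.11 × 24.305 = 26.979 g.
Weight fraction Mg = 26.979 / 462.733 = 0.0583.

5.83 wt%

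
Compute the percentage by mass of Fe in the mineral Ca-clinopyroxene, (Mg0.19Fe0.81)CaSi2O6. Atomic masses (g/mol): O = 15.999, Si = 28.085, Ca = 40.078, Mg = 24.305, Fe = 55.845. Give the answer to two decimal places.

18.68 mass %

Formula mass = 0.19*24.305 + 0.81*55.845 + 1*40.078 + 2*28.085 + 6*15.999 = 242.094 g/mol, of which 45.234 g is Fe.
So Fe makes up 45.234/242.094 = 0.1868 of the mass, i.e. 18.68%.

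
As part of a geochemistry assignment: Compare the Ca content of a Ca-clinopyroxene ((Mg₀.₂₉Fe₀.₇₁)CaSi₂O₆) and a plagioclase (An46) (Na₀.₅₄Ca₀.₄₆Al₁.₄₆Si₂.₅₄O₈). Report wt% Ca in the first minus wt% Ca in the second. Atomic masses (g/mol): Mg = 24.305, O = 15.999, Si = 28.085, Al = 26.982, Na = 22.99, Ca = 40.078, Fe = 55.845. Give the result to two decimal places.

M((Mg₀.₂₉Fe₀.₇₁)CaSi₂O₆) = 238.940 g/mol, so wt% Ca = 40.078/238.940 × 100 = 16.77%.
M(Na₀.₅₄Ca₀.₄₆Al₁.₄₆Si₂.₅₄O₈) = 269.572 g/mol, so wt% Ca = 18.436/269.572 × 100 = 6.84%.
16.77 − 6.84 = 9.93 pp.

9.93 percentage points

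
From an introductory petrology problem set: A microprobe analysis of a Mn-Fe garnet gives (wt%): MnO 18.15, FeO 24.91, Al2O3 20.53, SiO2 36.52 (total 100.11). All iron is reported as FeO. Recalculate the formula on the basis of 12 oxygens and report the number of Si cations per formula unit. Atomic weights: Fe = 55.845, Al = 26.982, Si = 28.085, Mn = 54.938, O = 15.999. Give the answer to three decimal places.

3.011 Si apfu

MnO: 18.15/70.937 = 0.25586 mol → 0.25586 mol Mn, 0.25586 mol O.
FeO: 24.91/71.844 = 0.34672 mol → 0.34672 mol Fe, 0.34672 mol O.
Al2O3: 20.53/101.961 = 0.20135 mol → 0.40270 mol Al, 0.60405 mol O.
SiO2: 36.52/60.083 = 0.60783 mol → 0.60783 mol Si, 1.21566 mol O.
Total oxygen = 2.42229 mol. Normalization factor = 12/2.42229 = 4.95399.
Si per 12 O = 0.60783 × 4.95399 = 3.011.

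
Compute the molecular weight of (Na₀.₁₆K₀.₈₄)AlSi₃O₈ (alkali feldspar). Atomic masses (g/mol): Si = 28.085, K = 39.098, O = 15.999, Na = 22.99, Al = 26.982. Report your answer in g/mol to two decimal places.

The formula mass is the sum 0.16×22.99 + 0.84×39.098 + 1×26.982 + 3×28.085 + 8×15.999.

275.75 g/mol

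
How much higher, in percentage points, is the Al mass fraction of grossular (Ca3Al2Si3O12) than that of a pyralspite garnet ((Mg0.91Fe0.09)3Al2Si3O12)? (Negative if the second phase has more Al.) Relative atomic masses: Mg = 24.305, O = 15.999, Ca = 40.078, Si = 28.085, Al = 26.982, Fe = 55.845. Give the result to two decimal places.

-1.13 percentage points

First mineral: 53.964 g Al in 450.441 g formula = 11.98 wt% Al.
Second mineral: 53.964 g Al in 411.638 g formula = 13.11 wt% Al.
11.98% − 13.11% gives a difference of -1.13 percentage points.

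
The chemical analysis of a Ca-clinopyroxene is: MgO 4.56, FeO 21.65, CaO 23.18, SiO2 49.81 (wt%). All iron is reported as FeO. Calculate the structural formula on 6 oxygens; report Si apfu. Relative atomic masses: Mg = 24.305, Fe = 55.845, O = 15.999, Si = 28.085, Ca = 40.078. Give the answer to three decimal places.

4.56 wt% MgO ÷ 40.304 g/mol = 0.11314 mol, giving 0.11314 Mg and 0.11314 O.
21.65 wt% FeO ÷ 71.844 g/mol = 0.30135 mol, giving 0.30135 Fe and 0.30135 O.
23.18 wt% CaO ÷ 56.077 g/mol = 0.41336 mol, giving 0.41336 Ca and 0.41336 O.
49.81 wt% SiO2 ÷ 60.083 g/mol = 0.82902 mol, giving 0.82902 Si and 1.65804 O.
Oxygen sums to 2.48589; scaling by 6/2.48589 = 2.41362 puts the formula on 6 O.
Si: 0.82902 × 2.41362 = 2.001 atoms per formula unit.

2.001 Si apfu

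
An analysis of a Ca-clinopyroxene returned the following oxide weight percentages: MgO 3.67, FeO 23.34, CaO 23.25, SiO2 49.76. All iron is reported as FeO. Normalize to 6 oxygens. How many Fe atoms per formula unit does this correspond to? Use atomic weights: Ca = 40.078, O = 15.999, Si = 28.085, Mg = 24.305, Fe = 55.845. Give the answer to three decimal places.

MgO (M=40.304): mol = 0.09106; Mg = 0.09106, O = 0.09106.
FeO (M=71.844): mol = 0.32487; Fe = 0.32487, O = 0.32487.
CaO (M=56.077): mol = 0.41461; Ca = 0.41461, O = 0.41461.
SiO2 (M=60.083): mol = 0.82819; Si = 0.82819, O = 1.65638.
ΣO = 2.48692; factor = 6/ΣO = 2.41262.
Fe apfu = 0.32487 × 2.41262 = 0.784.

0.784 Fe apfu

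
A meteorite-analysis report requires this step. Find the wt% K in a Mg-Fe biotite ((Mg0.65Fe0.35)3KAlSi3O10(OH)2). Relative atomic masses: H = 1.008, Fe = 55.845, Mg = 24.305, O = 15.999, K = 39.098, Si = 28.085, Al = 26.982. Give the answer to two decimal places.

8.68 weight percent

Molar mass of (Mg0.65Fe0.35)3KAlSi3O10(OH)2: 1.95*24.305 + 1.05*55.845 + 1*39.098 + 1*26.982 + 3*28.085 + 12*15.999 + 2*1.008 = 450.371 g/mol.
Mass of K per formula unit: 1 × 39.098 = 39.098 g.
Weight fraction K = 39.098 / 450.371 = 0.0868.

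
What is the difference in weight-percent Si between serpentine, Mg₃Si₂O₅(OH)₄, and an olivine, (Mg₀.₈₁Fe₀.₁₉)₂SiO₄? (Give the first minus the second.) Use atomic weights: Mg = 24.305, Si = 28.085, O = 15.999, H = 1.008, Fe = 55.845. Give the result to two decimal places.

1.87 percentage points

First mineral: 56.170 g Si in 277.108 g formula = 20.27 wt% Si.
Second mineral: 28.085 g Si in 152.676 g formula = 18.40 wt% Si.
20.27% − 18.40% gives a difference of 1.87 percentage points.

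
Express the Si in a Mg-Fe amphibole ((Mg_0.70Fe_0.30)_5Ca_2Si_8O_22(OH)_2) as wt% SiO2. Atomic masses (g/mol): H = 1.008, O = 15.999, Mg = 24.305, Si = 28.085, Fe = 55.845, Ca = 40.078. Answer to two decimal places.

55.91 wt%

M((Mg_0.70Fe_0.30)_5Ca_2Si_8O_22(OH)_2) = 859.663 g/mol; M(SiO2) = 60.083 g/mol.
Moles SiO2 per formula unit = 8 Si ÷ 1 = 8.0000.
SiO2 fraction = (8.0000 × 60.083) / 859.663 = 480.664/859.663 = 0.5591.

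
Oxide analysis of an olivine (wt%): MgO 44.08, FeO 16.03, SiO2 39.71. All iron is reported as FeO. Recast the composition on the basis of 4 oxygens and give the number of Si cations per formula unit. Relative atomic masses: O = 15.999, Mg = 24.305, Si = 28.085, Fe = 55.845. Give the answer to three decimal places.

MgO: 44.08/40.304 = 1.09369 mol → 1.09369 mol Mg, 1.09369 mol O.
FeO: 16.03/71.844 = 0.22312 mol → 0.22312 mol Fe, 0.22312 mol O.
SiO2: 39.71/60.083 = 0.66092 mol → 0.66092 mol Si, 1.32184 mol O.
Total oxygen = 2.63865 mol. Normalization factor = 4/2.63865 = 1.51593.
Si per 4 O = 0.66092 × 1.51593 = 1.002.

1.002 Si apfu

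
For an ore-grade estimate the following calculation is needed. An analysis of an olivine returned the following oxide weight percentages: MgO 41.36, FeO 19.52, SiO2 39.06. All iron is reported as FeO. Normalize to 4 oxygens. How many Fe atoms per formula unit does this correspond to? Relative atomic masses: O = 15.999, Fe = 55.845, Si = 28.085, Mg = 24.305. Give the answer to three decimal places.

MgO (M=40.304): mol = 1.02620; Mg = 1.02620, O = 1.02620.
FeO (M=71.844): mol = 0.27170; Fe = 0.27170, O = 0.27170.
SiO2 (M=60.083): mol = 0.65010; Si = 0.65010, O = 1.30020.
ΣO = 2.59810; factor = 4/ΣO = 1.53959.
Fe apfu = 0.27170 × 1.53959 = 0.418.

0.418 Fe apfu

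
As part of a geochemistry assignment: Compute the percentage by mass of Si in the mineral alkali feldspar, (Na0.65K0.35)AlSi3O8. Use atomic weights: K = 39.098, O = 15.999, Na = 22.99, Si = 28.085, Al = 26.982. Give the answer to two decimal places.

31.46 weight percent

Molar mass of (Na0.65K0.35)AlSi3O8: 0.65*22.99 + 0.35*39.098 + 1*26.982 + 3*28.085 + 8*15.999 = 267.857 g/mol.
Mass of Si per formula unit: 3 × 28.085 = 84.255 g.
Weight fraction Si = 84.255 / 267.857 = 0.3146.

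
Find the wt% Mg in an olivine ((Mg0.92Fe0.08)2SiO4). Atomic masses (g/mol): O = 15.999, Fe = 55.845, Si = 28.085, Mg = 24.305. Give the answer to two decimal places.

30.69 mass %

Formula mass = 1.84*24.305 + 0.16*55.845 + 1*28.085 + 4*15.999 = 145.737 g/mol, of which 44.721 g is Mg.
So Mg makes up 44.721/145.737 = 0.3069 of the mass, i.e. 30.69%.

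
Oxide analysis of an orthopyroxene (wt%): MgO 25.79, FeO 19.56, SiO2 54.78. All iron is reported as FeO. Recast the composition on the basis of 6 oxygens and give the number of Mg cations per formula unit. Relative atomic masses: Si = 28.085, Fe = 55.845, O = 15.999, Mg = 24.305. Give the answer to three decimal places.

MgO (M=40.304): mol = 0.63989; Mg = 0.63989, O = 0.63989.
FeO (M=71.844): mol = 0.27226; Fe = 0.27226, O = 0.27226.
SiO2 (M=60.083): mol = 0.91174; Si = 0.91174, O = 1.82348.
ΣO = 2.73563; factor = 6/ΣO = 2.19328.
Mg apfu = 0.63989 × 2.19328 = 1.403.

1.403 Mg apfu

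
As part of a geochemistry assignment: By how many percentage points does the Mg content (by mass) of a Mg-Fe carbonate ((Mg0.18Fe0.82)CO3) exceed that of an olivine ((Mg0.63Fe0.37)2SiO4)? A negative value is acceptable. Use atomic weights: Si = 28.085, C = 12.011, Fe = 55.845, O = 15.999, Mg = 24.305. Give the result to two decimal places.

M((Mg0.18Fe0.82)CO3) = 110.176 g/mol, so wt% Mg = 4.375/110.176 × 100 = 3.97%.
M((Mg0.63Fe0.37)2SiO4) = 164.031 g/mol, so wt% Mg = 30.624/164.031 × 100 = 18.67%.
3.97 − 18.67 = -14.70 pp.

-14.70 percentage points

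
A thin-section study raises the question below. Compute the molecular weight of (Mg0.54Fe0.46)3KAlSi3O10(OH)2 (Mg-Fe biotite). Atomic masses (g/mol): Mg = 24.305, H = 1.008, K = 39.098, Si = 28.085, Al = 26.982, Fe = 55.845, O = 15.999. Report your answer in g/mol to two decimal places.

460.78 g/mol

Mg: 1.62 × 24.305 = 39.3741
Fe: 1.38 × 55.845 = 77.0661
K: 1 × 39.098 = 39.0980
Al: 1 × 26.982 = 26.9820
Si: 3 × 28.085 = 84.2550
O: 12 × 15.999 = 191.9880
H: 2 × 1.008 = 2.0160
Summing the contributions gives the formula mass.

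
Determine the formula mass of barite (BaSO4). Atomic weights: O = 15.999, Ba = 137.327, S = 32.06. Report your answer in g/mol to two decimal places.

233.38 g/mol

Ba: 1 × 137.327 = 137.3270
S: 1 × 32.06 = 32.0600
O: 4 × 15.999 = 63.9960
Summing the contributions gives the formula mass.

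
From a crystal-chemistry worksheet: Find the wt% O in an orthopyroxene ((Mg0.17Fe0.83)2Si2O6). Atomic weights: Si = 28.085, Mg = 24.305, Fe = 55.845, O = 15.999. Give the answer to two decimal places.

37.92 weight percent

Formula mass = 0.34·24.305 + 1.66·55.845 + 2·28.085 + 6·15.999 = 253.130 g/mol, of which 95.994 g is O.
So O makes up 95.994/253.130 = 0.3792 of the mass, i.e. 37.92%.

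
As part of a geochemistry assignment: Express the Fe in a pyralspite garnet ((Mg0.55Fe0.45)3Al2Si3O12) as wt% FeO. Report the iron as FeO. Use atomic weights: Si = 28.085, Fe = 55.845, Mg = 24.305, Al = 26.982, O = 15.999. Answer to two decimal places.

Formula mass = 445.701 g/mol.
1.35 Fe → 1.3500 mol FeO per formula unit; M(FeO) = 71.844, so FeO mass = 96.989 g.
96.989/445.701 × 100 = 21.76 wt%.

21.76 wt%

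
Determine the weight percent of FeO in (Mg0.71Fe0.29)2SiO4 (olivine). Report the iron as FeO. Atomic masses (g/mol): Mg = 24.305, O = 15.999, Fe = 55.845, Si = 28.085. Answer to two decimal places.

26.21 wt%

Molar mass of (Mg0.71Fe0.29)2SiO4 = 1.42*24.305 + 0.58*55.845 + 1*28.085 + 4*15.999 = 158.984 g/mol.
Each formula unit contains 0.58 Fe, equivalent to 0.58/1 = 0.5800 mol FeO.
M(FeO) = 1×55.845 + 1×15.999 = 71.844 g/mol.
Mass of FeO per formula unit = 0.5800 × 71.844 = 41.670 g.
FeO wt% = 41.670 / 158.984 × 100 = 26.21%.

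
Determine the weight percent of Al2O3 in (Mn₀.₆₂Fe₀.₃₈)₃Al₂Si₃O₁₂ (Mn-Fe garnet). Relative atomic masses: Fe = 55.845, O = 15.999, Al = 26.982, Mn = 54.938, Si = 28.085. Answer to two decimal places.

20.55 wt%

Formula mass = 496.055 g/mol.
2 Al → 1.0000 mol Al2O3 per formula unit; M(Al2O3) = 101.961, so Al2O3 mass = 101.961 g.
101.961/496.055 × 100 = 20.55 wt%.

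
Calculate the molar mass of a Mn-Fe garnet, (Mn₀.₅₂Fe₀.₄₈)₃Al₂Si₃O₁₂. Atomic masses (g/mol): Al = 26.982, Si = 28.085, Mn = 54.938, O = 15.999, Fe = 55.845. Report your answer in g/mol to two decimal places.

The formula mass is the sum 1.56(54.938) + 1.44(55.845) + 2(26.982) + 3(28.085) + 12(15.999).

496.33 g/mol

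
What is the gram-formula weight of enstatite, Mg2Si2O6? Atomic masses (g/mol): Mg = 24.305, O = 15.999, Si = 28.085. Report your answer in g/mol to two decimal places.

200.77 g/mol

Mg: 2 × 24.305 = 48.6100
Si: 2 × 28.085 = 56.1700
O: 6 × 15.999 = 95.9940
Summing the contributions gives the formula mass.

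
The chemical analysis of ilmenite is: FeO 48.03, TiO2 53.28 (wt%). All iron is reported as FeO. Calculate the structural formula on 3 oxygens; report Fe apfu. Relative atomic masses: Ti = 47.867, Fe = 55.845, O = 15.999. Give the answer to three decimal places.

1.001 Fe apfu

FeO (M=71.844): mol = 0.66853; Fe = 0.66853, O = 0.66853.
TiO2 (M=79.865): mol = 0.66713; Ti = 0.66713, O = 1.33426.
ΣO = 2.00279; factor = 3/ΣO = 1.49791.
Fe apfu = 0.66853 × 1.49791 = 1.001.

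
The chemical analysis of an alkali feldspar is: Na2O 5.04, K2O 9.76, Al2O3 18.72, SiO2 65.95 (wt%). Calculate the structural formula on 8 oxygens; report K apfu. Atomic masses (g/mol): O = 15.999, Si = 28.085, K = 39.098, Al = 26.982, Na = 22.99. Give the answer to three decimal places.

0.566 K apfu

Na2O (M=61.979): mol = 0.08132; Na = 0.16264, O = 0.08132.
K2O (M=94.195): mol = 0.10361; K = 0.20722, O = 0.10361.
Al2O3 (M=101.961): mol = 0.18360; Al = 0.36720, O = 0.55080.
SiO2 (M=60.083): mol = 1.09765; Si = 1.09765, O = 2.19530.
ΣO = 2.93103; factor = 8/ΣO = 2.72942.
K apfu = 0.20722 × 2.72942 = 0.566.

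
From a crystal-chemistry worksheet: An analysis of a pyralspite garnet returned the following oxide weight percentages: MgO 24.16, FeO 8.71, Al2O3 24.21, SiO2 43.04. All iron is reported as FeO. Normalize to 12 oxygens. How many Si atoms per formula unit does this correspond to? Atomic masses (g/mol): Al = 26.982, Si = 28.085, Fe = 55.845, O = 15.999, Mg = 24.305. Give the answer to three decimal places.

24.16 wt% MgO ÷ 40.304 g/mol = 0.59944 mol, giving 0.59944 Mg and 0.59944 O.
8.71 wt% FeO ÷ 71.844 g/mol = 0.12123 mol, giving 0.12123 Fe and 0.12123 O.
24.21 wt% Al2O3 ÷ 101.961 g/mol = 0.23744 mol, giving 0.47488 Al and 0.71232 O.
43.04 wt% SiO2 ÷ 60.083 g/mol = 0.71634 mol, giving 0.71634 Si and 1.43268 O.
Oxygen sums to 2.86567; scaling by 12/2.86567 = 4.18750 puts the formula on 12 O.
Si: 0.71634 × 4.18750 = 3.000 atoms per formula unit.

3.000 Si apfu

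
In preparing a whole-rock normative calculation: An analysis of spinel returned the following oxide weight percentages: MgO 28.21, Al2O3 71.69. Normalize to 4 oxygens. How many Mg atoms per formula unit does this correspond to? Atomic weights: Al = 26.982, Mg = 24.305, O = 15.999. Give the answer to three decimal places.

0.997 Mg apfu

MgO (M=40.304): mol = 0.69993; Mg = 0.69993, O = 0.69993.
Al2O3 (M=101.961): mol = 0.70311; Al = 1.40622, O = 2.10933.
ΣO = 2.80926; factor = 4/ΣO = 1.42386.
Mg apfu = 0.69993 × 1.42386 = 0.997.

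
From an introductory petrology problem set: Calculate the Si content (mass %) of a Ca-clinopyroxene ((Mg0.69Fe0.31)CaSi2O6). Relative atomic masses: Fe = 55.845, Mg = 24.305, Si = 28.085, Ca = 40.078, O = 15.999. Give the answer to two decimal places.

Molar mass of (Mg0.69Fe0.31)CaSi2O6: 0.69×24.305 + 0.31×55.845 + 1×40.078 + 2×28.085 + 6×15.999 = 226.324 g/mol.
Mass of Si per formula unit: 2 × 28.085 = 56.170 g.
Weight fraction Si = 56.170 / 226.324 = 0.2482.

24.82 mass %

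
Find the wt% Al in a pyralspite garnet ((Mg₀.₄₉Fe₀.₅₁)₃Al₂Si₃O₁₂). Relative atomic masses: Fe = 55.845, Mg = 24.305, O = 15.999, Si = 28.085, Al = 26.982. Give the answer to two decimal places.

11.96 weight percent

Formula mass = 1.47×24.305 + 1.53×55.845 + 2×26.982 + 3×28.085 + 12×15.999 = 451.378 g/mol, of which 53.964 g is Al.
So Al makes up 53.964/451.378 = 0.1196 of the mass, i.e. 11.96%.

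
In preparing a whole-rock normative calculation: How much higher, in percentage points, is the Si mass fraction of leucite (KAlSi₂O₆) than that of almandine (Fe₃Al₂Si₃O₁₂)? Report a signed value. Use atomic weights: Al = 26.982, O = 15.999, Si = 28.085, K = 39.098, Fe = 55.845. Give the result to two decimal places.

8.81 percentage points

Si in KAlSi₂O₆: molar mass 218.244 g/mol; 2×28.085 = 56.170 g → 25.74 wt%.
Si in Fe₃Al₂Si₃O₁₂: molar mass 497.742 g/mol; 3×28.085 = 84.255 g → 16.93 wt%.
Difference = 25.74 − 16.93 = 8.81 percentage points.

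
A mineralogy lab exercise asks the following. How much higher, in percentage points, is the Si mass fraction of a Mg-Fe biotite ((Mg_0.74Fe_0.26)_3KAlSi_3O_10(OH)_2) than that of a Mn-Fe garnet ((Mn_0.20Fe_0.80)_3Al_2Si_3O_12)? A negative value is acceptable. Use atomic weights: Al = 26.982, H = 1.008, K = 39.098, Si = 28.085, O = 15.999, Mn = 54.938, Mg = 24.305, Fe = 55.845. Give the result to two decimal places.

2.12 percentage points

Si in (Mg_0.74Fe_0.26)_3KAlSi_3O_10(OH)_2: molar mass 441.855 g/mol; 3×28.085 = 84.255 g → 19.07 wt%.
Si in (Mn_0.20Fe_0.80)_3Al_2Si_3O_12: molar mass 497.198 g/mol; 3×28.085 = 84.255 g → 16.95 wt%.
Difference = 19.07 − 16.95 = 2.12 percentage points.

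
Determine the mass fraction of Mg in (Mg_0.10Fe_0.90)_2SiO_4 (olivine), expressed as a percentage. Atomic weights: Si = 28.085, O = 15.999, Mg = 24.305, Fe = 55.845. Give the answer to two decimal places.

M((Mg_0.10Fe_0.90)_2SiO_4) = 197.463 g/mol.
Mg contributes 0.20 × 24.305 = 4.861 g per mole.
4.861/197.463 = 0.0246 → 2.46%.

2.46 weight percent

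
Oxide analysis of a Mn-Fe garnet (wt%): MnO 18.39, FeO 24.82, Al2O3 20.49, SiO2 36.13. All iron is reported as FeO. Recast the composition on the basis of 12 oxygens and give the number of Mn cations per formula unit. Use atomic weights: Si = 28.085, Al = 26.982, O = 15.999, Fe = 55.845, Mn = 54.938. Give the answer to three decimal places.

1.291 Mn apfu

MnO: 18.39/70.937 = 0.25924 mol → 0.25924 mol Mn, 0.25924 mol O.
FeO: 24.82/71.844 = 0.34547 mol → 0.34547 mol Fe, 0.34547 mol O.
Al2O3: 20.49/101.961 = 0.20096 mol → 0.40192 mol Al, 0.60288 mol O.
SiO2: 36.13/60.083 = 0.60133 mol → 0.60133 mol Si, 1.20266 mol O.
Total oxygen = 2.41025 mol. Normalization factor = 12/2.41025 = 4.97874.
Mn per 12 O = 0.25924 × 4.97874 = 1.291.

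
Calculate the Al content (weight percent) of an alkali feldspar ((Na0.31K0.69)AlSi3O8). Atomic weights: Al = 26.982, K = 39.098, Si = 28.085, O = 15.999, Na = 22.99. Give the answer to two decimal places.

9.87 weight percent

Formula mass = 0.31*22.99 + 0.69*39.098 + 1*26.982 + 3*28.085 + 8*15.999 = 273.334 g/mol, of which 26.982 g is Al.
So Al makes up 26.982/273.334 = 0.0987 of the mass, i.e. 9.87%.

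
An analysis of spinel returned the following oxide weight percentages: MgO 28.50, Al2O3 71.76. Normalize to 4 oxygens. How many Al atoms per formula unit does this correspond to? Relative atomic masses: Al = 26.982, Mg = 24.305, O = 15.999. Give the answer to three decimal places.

1.998 Al apfu

28.50 wt% MgO ÷ 40.304 g/mol = 0.70713 mol, giving 0.70713 Mg and 0.70713 O.
71.76 wt% Al2O3 ÷ 101.961 g/mol = 0.70380 mol, giving 1.40760 Al and 2.11140 O.
Oxygen sums to 2.81853; scaling by 4/2.81853 = 1.41918 puts the formula on 4 O.
Al: 1.40760 × 1.41918 = 1.998 atoms per formula unit.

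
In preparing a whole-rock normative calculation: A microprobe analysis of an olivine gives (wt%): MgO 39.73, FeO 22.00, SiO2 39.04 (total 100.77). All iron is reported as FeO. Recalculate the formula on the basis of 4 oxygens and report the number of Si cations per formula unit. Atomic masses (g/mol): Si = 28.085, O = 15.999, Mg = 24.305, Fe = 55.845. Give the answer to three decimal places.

MgO: 39.73/40.304 = 0.98576 mol → 0.98576 mol Mg, 0.98576 mol O.
FeO: 22.00/71.844 = 0.30622 mol → 0.30622 mol Fe, 0.30622 mol O.
SiO2: 39.04/60.083 = 0.64977 mol → 0.64977 mol Si, 1.29954 mol O.
Total oxygen = 2.59152 mol. Normalization factor = 4/2.59152 = 1.54350.
Si per 4 O = 0.64977 × 1.54350 = 1.003.

1.003 Si apfu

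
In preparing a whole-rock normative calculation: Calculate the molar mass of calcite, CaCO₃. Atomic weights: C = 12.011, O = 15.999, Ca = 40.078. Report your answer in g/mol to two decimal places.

The formula mass is the sum 1×40.078 + 1×12.011 + 3×15.999.

100.09 g/mol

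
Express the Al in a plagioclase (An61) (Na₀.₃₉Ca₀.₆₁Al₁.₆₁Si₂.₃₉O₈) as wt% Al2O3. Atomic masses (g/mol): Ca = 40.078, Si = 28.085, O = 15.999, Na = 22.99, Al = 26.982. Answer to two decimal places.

30.18 wt%

Molar mass of Na₀.₃₉Ca₀.₆₁Al₁.₆₁Si₂.₃₉O₈ = 0.39·22.99 + 0.61·40.078 + 1.61·26.982 + 2.39·28.085 + 8·15.999 = 271.970 g/mol.
Each formula unit contains 1.61 Al, equivalent to 1.61/2 = 0.8050 mol Al2O3.
M(Al2O3) = 2×26.982 + 3×15.999 = 101.961 g/mol.
Mass of Al2O3 per formula unit = 0.8050 × 101.961 = 82.079 g.
Al2O3 wt% = 82.079 / 271.970 × 100 = 30.18%.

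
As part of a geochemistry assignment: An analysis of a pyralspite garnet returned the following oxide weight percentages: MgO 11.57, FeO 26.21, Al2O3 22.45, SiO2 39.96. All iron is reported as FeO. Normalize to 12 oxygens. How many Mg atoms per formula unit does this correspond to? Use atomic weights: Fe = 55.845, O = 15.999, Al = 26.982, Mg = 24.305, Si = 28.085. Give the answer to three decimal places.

1.304 Mg apfu

MgO: 11.57/40.304 = 0.28707 mol → 0.28707 mol Mg, 0.28707 mol O.
FeO: 26.21/71.844 = 0.36482 mol → 0.36482 mol Fe, 0.36482 mol O.
Al2O3: 22.45/101.961 = 0.22018 mol → 0.44036 mol Al, 0.66054 mol O.
SiO2: 39.96/60.083 = 0.66508 mol → 0.66508 mol Si, 1.33016 mol O.
Total oxygen = 2.64259 mol. Normalization factor = 12/2.64259 = 4.54100.
Mg per 12 O = 0.28707 × 4.54100 = 1.304.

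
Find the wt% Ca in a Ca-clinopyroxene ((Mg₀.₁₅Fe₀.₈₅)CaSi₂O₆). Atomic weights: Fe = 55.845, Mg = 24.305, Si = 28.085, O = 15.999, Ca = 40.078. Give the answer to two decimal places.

Formula mass = 0.15·24.305 + 0.85·55.845 + 1·40.078 + 2·28.085 + 6·15.999 = 243.356 g/mol, of which 40.078 g is Ca.
So Ca makes up 40.078/243.356 = 0.1647 of the mass, i.e. 16.47%.

16.47 weight percent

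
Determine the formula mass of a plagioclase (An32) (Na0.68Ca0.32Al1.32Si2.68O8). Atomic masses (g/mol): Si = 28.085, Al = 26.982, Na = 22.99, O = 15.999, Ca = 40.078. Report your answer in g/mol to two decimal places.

267.33 g/mol

M = 0.68(22.99) + 0.32(40.078) + 1.32(26.982) + 2.68(28.085) + 8(15.999)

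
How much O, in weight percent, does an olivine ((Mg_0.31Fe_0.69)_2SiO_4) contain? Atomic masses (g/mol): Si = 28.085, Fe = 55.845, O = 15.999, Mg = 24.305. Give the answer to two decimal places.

34.74 weight percent

Molar mass of (Mg_0.31Fe_0.69)_2SiO_4: 0.62×24.305 + 1.38×55.845 + 1×28.085 + 4×15.999 = 184.216 g/mol.
Mass of O per formula unit: 4 × 15.999 = 63.996 g.
Weight fraction O = 63.996 / 184.216 = 0.3474.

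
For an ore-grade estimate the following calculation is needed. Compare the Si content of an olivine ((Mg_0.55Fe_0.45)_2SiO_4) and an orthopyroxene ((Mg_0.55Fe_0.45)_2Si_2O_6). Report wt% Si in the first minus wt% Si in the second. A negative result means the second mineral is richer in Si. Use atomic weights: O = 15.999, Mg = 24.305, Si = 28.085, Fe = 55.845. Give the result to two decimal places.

-7.90 percentage points

First mineral: 28.085 g Si in 169.077 g formula = 16.61 wt% Si.
Second mineral: 56.170 g Si in 229.160 g formula = 24.51 wt% Si.
16.61% − 24.51% gives a difference of -7.90 percentage points.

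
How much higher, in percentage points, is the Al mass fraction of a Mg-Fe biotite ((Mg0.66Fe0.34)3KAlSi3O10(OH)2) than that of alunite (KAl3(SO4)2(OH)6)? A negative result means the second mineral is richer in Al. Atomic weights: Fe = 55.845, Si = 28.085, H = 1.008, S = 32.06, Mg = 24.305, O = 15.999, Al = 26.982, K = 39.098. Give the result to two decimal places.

-13.54 percentage points

First mineral: 26.982 g Al in 449.425 g formula = 6.00 wt% Al.
Second mineral: 80.946 g Al in 414.198 g formula = 19.54 wt% Al.
6.00% − 19.54% gives a difference of -13.54 percentage points.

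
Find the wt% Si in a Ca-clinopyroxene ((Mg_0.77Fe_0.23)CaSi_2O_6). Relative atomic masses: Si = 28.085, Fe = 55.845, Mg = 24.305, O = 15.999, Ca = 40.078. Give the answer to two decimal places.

Molar mass of (Mg_0.77Fe_0.23)CaSi_2O_6: 0.77·24.305 + 0.23·55.845 + 1·40.078 + 2·28.085 + 6·15.999 = 223.801 g/mol.
Mass of Si per formula unit: 2 × 28.085 = 56.170 g.
Weight fraction Si = 56.170 / 223.801 = 0.2510.

25.10 weight percent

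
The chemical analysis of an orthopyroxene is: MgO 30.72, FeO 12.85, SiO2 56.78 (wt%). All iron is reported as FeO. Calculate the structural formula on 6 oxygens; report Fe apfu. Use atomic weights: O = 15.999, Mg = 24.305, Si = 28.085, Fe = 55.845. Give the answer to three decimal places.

0.379 Fe apfu

MgO (M=40.304): mol = 0.76221; Mg = 0.76221, O = 0.76221.
FeO (M=71.844): mol = 0.17886; Fe = 0.17886, O = 0.17886.
SiO2 (M=60.083): mol = 0.94503; Si = 0.94503, O = 1.89006.
ΣO = 2.83113; factor = 6/ΣO = 2.11930.
Fe apfu = 0.17886 × 2.11930 = 0.379.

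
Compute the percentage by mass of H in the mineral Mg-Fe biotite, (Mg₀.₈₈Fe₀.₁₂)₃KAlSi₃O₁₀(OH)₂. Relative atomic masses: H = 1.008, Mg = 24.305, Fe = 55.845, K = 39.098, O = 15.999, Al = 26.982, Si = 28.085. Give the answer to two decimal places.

Formula mass = 2.64×24.305 + 0.36×55.845 + 1×39.098 + 1×26.982 + 3×28.085 + 12×15.999 + 2×1.008 = 428.608 g/mol, of which 2.016 g is H.
So H makes up 2.016/428.608 = 0.0047 of the mass, i.e. 0.47%.

0.47 mass %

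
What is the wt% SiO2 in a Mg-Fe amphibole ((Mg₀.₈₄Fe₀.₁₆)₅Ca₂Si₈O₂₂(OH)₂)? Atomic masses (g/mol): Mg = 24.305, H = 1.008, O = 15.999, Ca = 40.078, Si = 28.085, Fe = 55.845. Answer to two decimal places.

Formula mass = 837.585 g/mol.
8 Si → 8.0000 mol SiO2 per formula unit; M(SiO2) = 60.083, so SiO2 mass = 480.664 g.
480.664/837.585 × 100 = 57.39 wt%.

57.39 wt%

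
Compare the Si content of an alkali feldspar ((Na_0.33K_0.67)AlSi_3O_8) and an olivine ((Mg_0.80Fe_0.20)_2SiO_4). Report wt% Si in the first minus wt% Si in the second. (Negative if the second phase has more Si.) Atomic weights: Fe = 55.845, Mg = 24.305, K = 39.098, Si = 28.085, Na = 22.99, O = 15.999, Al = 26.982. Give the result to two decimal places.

M((Na_0.33K_0.67)AlSi_3O_8) = 273.011 g/mol, so wt% Si = 84.255/273.011 × 100 = 30.86%.
M((Mg_0.80Fe_0.20)_2SiO_4) = 153.307 g/mol, so wt% Si = 28.085/153.307 × 100 = 18.32%.
30.86 − 18.32 = 12.54 pp.

12.54 percentage points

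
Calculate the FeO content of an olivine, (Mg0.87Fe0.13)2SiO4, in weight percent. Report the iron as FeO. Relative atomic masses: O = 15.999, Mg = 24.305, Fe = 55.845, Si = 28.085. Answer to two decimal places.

12.55 wt%

Formula mass = 148.891 g/mol.
0.26 Fe → 0.2600 mol FeO per formula unit; M(FeO) = 71.844, so FeO mass = 18.679 g.
18.679/148.891 × 100 = 12.55 wt%.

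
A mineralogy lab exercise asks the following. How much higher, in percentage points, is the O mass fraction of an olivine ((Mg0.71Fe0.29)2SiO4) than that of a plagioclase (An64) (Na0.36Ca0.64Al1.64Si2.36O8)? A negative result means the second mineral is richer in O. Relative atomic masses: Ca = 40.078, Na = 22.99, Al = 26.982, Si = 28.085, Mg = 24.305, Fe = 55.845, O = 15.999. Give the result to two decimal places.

M((Mg0.71Fe0.29)2SiO4) = 158.984 g/mol, so wt% O = 63.996/158.984 × 100 = 40.25%.
M(Na0.36Ca0.64Al1.64Si2.36O8) = 272.449 g/mol, so wt% O = 127.992/272.449 × 100 = 46.98%.
40.25 − 46.98 = -6.73 pp.

-6.73 percentage points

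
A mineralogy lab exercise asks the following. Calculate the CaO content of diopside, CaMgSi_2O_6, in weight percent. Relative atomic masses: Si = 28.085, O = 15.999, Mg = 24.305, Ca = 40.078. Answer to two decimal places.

Molar mass of CaMgSi_2O_6 = 1·40.078 + 1·24.305 + 2·28.085 + 6·15.999 = 216.547 g/mol.
Each formula unit contains 1 Ca, equivalent to 1/1 = 1.0000 mol CaO.
M(CaO) = 1×40.078 + 1×15.999 = 56.077 g/mol.
Mass of CaO per formula unit = 1.0000 × 56.077 = 56.077 g.
CaO wt% = 56.077 / 216.547 × 100 = 25.90%.

25.90 wt%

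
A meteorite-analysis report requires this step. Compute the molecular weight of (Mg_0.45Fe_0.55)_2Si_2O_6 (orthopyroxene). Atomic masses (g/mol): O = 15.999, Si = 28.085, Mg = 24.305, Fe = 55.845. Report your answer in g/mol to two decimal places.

235.47 g/mol

The formula mass is the sum 0.90×24.305 + 1.10×55.845 + 2×28.085 + 6×15.999.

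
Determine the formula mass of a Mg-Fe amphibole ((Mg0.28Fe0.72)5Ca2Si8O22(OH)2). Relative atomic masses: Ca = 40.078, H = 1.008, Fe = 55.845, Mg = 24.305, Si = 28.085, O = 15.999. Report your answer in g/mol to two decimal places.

925.90 g/mol

The formula mass is the sum 1.40×24.305 + 3.60×55.845 + 2×40.078 + 8×28.085 + 24×15.999 + 2×1.008.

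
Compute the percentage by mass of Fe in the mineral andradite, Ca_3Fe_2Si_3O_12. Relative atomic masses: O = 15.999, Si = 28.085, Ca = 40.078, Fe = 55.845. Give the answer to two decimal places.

M(Ca_3Fe_2Si_3O_12) = 508.167 g/mol.
Fe contributes 2 × 55.845 = 111.690 g per mole.
111.690/508.167 = 0.2198 → 21.98%.

21.98 wt%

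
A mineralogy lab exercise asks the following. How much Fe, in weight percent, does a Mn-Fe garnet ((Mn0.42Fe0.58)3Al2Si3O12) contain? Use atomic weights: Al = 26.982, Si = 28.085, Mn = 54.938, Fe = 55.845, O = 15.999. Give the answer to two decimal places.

19.57 weight percent

Molar mass of (Mn0.42Fe0.58)3Al2Si3O12: 1.26*54.938 + 1.74*55.845 + 2*26.982 + 3*28.085 + 12*15.999 = 496.599 g/mol.
Mass of Fe per formula unit: 1.74 × 55.845 = 97.170 g.
Weight fraction Fe = 97.170 / 496.599 = 0.1957.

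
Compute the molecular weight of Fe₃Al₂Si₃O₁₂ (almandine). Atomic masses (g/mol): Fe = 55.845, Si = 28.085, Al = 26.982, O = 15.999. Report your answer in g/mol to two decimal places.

497.74 g/mol

Fe: 3 × 55.845 = 167.5350
Al: 2 × 26.982 = 53.9640
Si: 3 × 28.085 = 84.2550
O: 12 × 15.999 = 191.9880
Summing the contributions gives the formula mass.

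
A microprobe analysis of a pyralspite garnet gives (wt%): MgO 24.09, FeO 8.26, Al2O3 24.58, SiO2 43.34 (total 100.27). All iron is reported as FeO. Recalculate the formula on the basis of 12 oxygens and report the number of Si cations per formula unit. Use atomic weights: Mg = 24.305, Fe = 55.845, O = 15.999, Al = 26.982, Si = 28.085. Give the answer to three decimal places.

MgO: 24.09/40.304 = 0.59771 mol → 0.59771 mol Mg, 0.59771 mol O.
FeO: 8.26/71.844 = 0.11497 mol → 0.11497 mol Fe, 0.11497 mol O.
Al2O3: 24.58/101.961 = 0.24107 mol → 0.48214 mol Al, 0.72321 mol O.
SiO2: 43.34/60.083 = 0.72134 mol → 0.72134 mol Si, 1.44268 mol O.
Total oxygen = 2.87857 mol. Normalization factor = 12/2.87857 = 4.16874.
Si per 12 O = 0.72134 × 4.16874 = 3.007.

3.007 Si apfu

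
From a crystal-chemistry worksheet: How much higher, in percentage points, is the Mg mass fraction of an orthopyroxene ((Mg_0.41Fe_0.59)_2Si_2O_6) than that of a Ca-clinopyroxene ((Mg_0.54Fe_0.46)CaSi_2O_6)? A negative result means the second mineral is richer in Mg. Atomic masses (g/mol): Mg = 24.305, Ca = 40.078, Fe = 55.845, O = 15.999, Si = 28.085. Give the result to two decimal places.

First mineral: 19.930 g Mg in 237.991 g formula = 8.37 wt% Mg.
Second mineral: 13.125 g Mg in 231.055 g formula = 5.68 wt% Mg.
8.37% − 5.68% gives a difference of 2.69 percentage points.

2.69 percentage points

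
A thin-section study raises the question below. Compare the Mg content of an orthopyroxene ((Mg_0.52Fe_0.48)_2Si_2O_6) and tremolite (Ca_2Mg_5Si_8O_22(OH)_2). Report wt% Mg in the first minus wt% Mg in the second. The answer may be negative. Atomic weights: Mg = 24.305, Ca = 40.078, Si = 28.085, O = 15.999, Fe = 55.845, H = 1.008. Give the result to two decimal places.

First mineral: 25.277 g Mg in 231.052 g formula = 10.94 wt% Mg.
Second mineral: 121.525 g Mg in 812.353 g formula = 14.96 wt% Mg.
10.94% − 14.96% gives a difference of -4.02 percentage points.

-4.02 percentage points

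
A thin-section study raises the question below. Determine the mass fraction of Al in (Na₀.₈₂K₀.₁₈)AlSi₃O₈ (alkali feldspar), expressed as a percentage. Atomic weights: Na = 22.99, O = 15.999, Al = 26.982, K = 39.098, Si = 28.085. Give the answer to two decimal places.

10.18 wt%

M((Na₀.₈₂K₀.₁₈)AlSi₃O₈) = 265.118 g/mol.
Al contributes 1 × 26.982 = 26.982 g per mole.
26.982/265.118 = 0.1018 → 10.18%.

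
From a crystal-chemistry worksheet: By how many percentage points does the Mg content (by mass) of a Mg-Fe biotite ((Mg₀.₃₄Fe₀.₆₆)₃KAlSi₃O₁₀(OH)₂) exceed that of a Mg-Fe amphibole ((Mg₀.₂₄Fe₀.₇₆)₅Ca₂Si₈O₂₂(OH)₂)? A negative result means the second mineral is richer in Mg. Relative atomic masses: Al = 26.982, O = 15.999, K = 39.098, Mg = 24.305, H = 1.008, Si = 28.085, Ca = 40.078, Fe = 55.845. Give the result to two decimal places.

M((Mg₀.₃₄Fe₀.₆₆)₃KAlSi₃O₁₀(OH)₂) = 479.703 g/mol, so wt% Mg = 24.791/479.703 × 100 = 5.17%.
M((Mg₀.₂₄Fe₀.₇₆)₅Ca₂Si₈O₂₂(OH)₂) = 932.205 g/mol, so wt% Mg = 29.166/932.205 × 100 = 3.13%.
5.17 − 3.13 = 2.04 pp.

2.04 percentage points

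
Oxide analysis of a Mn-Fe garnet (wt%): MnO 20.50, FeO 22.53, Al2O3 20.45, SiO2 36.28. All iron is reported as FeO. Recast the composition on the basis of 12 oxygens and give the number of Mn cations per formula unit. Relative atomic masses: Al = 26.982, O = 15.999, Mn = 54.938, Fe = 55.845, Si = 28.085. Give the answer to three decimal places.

MnO: 20.50/70.937 = 0.28899 mol → 0.28899 mol Mn, 0.28899 mol O.
FeO: 22.53/71.844 = 0.31360 mol → 0.31360 mol Fe, 0.31360 mol O.
Al2O3: 20.45/101.961 = 0.20057 mol → 0.40114 mol Al, 0.60171 mol O.
SiO2: 36.28/60.083 = 0.60383 mol → 0.60383 mol Si, 1.20766 mol O.
Total oxygen = 2.41196 mol. Normalization factor = 12/2.41196 = 4.97521.
Mn per 12 O = 0.28899 × 4.97521 = 1.438.

1.438 Mn apfu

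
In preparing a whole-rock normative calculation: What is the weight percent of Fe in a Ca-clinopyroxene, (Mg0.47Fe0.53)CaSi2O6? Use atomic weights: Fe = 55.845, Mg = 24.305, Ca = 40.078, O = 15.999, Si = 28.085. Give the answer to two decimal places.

Formula mass = 0.47*24.305 + 0.53*55.845 + 1*40.078 + 2*28.085 + 6*15.999 = 233.263 g/mol, of which 29.598 g is Fe.
So Fe makes up 29.598/233.263 = 0.1269 of the mass, i.e. 12.69%.

12.69 weight percent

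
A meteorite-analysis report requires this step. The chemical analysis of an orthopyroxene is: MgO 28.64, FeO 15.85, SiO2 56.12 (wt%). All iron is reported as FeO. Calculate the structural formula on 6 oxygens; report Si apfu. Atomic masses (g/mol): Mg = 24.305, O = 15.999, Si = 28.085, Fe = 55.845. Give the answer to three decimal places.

2.002 Si apfu

MgO: 28.64/40.304 = 0.71060 mol → 0.71060 mol Mg, 0.71060 mol O.
FeO: 15.85/71.844 = 0.22062 mol → 0.22062 mol Fe, 0.22062 mol O.
SiO2: 56.12/60.083 = 0.93404 mol → 0.93404 mol Si, 1.86808 mol O.
Total oxygen = 2.79930 mol. Normalization factor = 6/2.79930 = 2.14339.
Si per 6 O = 0.93404 × 2.14339 = 2.002.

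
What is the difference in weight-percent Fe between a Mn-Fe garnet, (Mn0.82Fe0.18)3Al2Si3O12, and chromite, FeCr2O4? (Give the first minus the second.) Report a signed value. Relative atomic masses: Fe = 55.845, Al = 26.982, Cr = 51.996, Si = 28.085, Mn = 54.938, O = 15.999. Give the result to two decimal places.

M((Mn0.82Fe0.18)3Al2Si3O12) = 495.511 g/mol, so wt% Fe = 30.156/495.511 × 100 = 6.09%.
M(FeCr2O4) = 223.833 g/mol, so wt% Fe = 55.845/223.833 × 100 = 24.95%.
6.09 − 24.95 = -18.86 pp.

-18.86 percentage points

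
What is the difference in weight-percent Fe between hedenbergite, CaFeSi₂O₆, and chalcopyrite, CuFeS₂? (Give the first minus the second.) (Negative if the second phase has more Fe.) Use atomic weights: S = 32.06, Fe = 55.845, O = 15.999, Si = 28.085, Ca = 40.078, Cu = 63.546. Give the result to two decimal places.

Fe in CaFeSi₂O₆: molar mass 248.087 g/mol; 1×55.845 = 55.845 g → 22.51 wt%.
Fe in CuFeS₂: molar mass 183.511 g/mol; 1×55.845 = 55.845 g → 30.43 wt%.
Difference = 22.51 − 30.43 = -7.92 percentage points.

-7.92 percentage points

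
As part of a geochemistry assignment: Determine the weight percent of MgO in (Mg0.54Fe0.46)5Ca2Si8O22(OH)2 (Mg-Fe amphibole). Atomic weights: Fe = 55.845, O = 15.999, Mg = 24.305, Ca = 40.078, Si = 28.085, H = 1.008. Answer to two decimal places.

12.30 wt%

M((Mg0.54Fe0.46)5Ca2Si8O22(OH)2) = 884.895 g/mol; M(MgO) = 40.304 g/mol.
Moles MgO per formula unit = 2.70 Mg ÷ 1 = 2.7000.
MgO fraction = (2.7000 × 40.304) / 884.895 = 108.821/884.895 = 0.1230.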